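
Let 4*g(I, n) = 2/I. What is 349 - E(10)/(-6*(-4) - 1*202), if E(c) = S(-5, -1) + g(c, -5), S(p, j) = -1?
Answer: 1242421/3560 ≈ 348.99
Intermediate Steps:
g(I, n) = 1/(2*I) (g(I, n) = (2/I)/4 = 1/(2*I))
E(c) = -1 + 1/(2*c)
349 - E(10)/(-6*(-4) - 1*202) = 349 - (½ - 1*10)/10/(-6*(-4) - 1*202) = 349 - (½ - 10)/10/(24 - 202) = 349 - (⅒)*(-19/2)/(-178) = 349 - (-19)*(-1)/(20*178) = 349 - 1*19/3560 = 349 - 19/3560 = 1242421/3560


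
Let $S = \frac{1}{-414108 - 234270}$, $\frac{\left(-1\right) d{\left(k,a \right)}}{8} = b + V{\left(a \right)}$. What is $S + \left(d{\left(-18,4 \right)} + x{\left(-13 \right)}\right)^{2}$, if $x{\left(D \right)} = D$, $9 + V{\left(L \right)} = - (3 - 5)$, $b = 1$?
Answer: $\frac{794263049}{648378} \approx 1225.0$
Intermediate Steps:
$V{\left(L \right)} = -7$ ($V{\left(L \right)} = -9 - \left(3 - 5\right) = -9 - -2 = -9 + 2 = -7$)
$d{\left(k,a \right)} = 48$ ($d{\left(k,a \right)} = - 8 \left(1 - 7\right) = \left(-8\right) \left(-6\right) = 48$)
$S = - \frac{1}{648378}$ ($S = \frac{1}{-648378} = - \frac{1}{648378} \approx -1.5423 \cdot 10^{-6}$)
$S + \left(d{\left(-18,4 \right)} + x{\left(-13 \right)}\right)^{2} = - \frac{1}{648378} + \left(48 - 13\right)^{2} = - \frac{1}{648378} + 35^{2} = - \frac{1}{648378} + 1225 = \frac{794263049}{648378}$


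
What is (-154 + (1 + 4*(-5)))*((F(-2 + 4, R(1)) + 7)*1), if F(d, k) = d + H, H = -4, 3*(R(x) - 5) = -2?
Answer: -865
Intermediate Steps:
R(x) = 13/3 (R(x) = 5 + (1/3)*(-2) = 5 - 2/3 = 13/3)
F(d, k) = -4 + d (F(d, k) = d - 4 = -4 + d)
(-154 + (1 + 4*(-5)))*((F(-2 + 4, R(1)) + 7)*1) = (-154 + (1 + 4*(-5)))*(((-4 + (-2 + 4)) + 7)*1) = (-154 + (1 - 20))*(((-4 + 2) + 7)*1) = (-154 - 19)*((-2 + 7)*1) = -865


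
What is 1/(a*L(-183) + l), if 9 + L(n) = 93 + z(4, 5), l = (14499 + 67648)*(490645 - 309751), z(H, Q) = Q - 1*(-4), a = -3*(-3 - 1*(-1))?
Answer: 1/14859899976 ≈ 6.7295e-11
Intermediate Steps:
a = 6 (a = -3*(-3 + 1) = -3*(-2) = 6)
z(H, Q) = 4 + Q (z(H, Q) = Q + 4 = 4 + Q)
l = 14859899418 (l = 82147*180894 = 14859899418)
L(n) = 93 (L(n) = -9 + (93 + (4 + 5)) = -9 + (93 + 9) = -9 + 102 = 93)
1/(a*L(-183) + l) = 1/(6*93 + 14859899418) = 1/(558 + 14859899418) = 1/14859899976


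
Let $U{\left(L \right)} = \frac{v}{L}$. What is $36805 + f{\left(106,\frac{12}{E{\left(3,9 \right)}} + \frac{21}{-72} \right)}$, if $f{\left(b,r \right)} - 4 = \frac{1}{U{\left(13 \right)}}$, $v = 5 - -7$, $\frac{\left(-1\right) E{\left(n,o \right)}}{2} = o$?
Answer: $\frac{441721}{12} \approx 36810.0$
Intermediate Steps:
$E{\left(n,o \right)} = - 2 o$
$v = 12$ ($v = 5 + 7 = 12$)
$U{\left(L \right)} = \frac{12}{L}$
$f{\left(b,r \right)} = \frac{61}{12}$ ($f{\left(b,r \right)} = 4 + \frac{1}{12 \cdot \frac{1}{13}} = 4 + \frac{1}{\frac{12}{13}} = 4 + \frac{13}{12} = \frac{61}{12}$)
$36805 + f{\left(106,\frac{12}{E{\left(3,9 \right)}} + \frac{21}{-72} \right)} = 36805 + \frac{61}{12} = \frac{441721}{12}$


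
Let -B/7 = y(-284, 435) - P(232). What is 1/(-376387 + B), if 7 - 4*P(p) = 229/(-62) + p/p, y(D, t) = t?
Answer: -248/94094929 ≈ -2.6356e-6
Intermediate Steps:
P(p) = 601/248 (P(p) = 7/4 - (229/(-62) + p/p)/4 = 7/4 - (229*(-1/62) + 1)/4 = 7/4 - (-229/62 + 1)/4 = 7/4 - ¼*(-167/62) = 7/4 + 167/248 = 601/248)
B = -750953/248 (B = -7*(435 - 1*601/248) = -7*(435 - 601/248) = -7*107279/248 = -750953/248 ≈ -3028.0)
1/(-376387 + B) = 1/(-376387 - 750953/248) = 1/(-94094929/248) = -248/94094929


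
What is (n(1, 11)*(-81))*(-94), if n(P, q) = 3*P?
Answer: 22842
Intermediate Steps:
(n(1, 11)*(-81))*(-94) = ((3*1)*(-81))*(-94) = (3*(-81))*(-94) = -243*(-94) = 22842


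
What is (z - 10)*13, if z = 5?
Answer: -65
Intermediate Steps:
(z - 10)*13 = (5 - 10)*13 = -5*13 = -65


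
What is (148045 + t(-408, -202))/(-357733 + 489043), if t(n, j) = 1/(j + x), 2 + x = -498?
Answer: 103927589/92179620 ≈ 1.1274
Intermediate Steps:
x = -500 (x = -2 - 498 = -500)
t(n, j) = 1/(-500 + j) (t(n, j) = 1/(j - 500) = 1/(-500 + j))
(148045 + t(-408, -202))/(-357733 + 489043) = (148045 + 1/(-500 - 202))/(-357733 + 489043) = (148045 + 1/(-702))/131310 = (148045 - 1/702)*(1/131310) = (103927589/702)*(1/131310) = 103927589/92179620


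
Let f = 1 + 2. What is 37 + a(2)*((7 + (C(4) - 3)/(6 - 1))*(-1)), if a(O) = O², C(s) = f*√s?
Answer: 33/5 ≈ 6.6000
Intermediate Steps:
f = 3
C(s) = 3*√s
37 + a(2)*((7 + (C(4) - 3)/(6 - 1))*(-1)) = 37 + 2²*((7 + (3*√4 - 3)/(6 - 1))*(-1)) = 37 + 4*((7 + (3*2 - 3)/5)*(-1)) = 37 + 4*((7 + (6 - 3)*(⅕))*(-1)) = 37 + 4*((7 + 3*(⅕))*(-1)) = 37 + 4*((7 + ⅗)*(-1)) = 37 + 4*((38/5)*(-1)) = 37 + 4*(-38/5) = 37 - 152/5 = 33/5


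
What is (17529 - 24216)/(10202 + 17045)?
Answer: -6687/27247 ≈ -0.24542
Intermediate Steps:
(17529 - 24216)/(10202 + 17045) = -6687/27247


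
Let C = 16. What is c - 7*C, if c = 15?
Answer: -97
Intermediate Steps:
c - 7*C = 15 - 7*16 = 15 - 112 = -97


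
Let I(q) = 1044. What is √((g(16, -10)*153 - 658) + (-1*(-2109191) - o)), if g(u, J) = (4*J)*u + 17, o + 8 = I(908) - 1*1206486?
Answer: 2*√804666 ≈ 1794.1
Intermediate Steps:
o = -1205450 (o = -8 + (1044 - 1*1206486) = -8 + (1044 - 1206486) = -8 - 1205442 = -1205450)
g(u, J) = 17 + 4*J*u (g(u, J) = 4*J*u + 17 = 17 + 4*J*u)
√((g(16, -10)*153 - 658) + (-1*(-2109191) - o)) = √(((17 + 4*(-10)*16)*153 - 658) + (-1*(-2109191) - 1*(-1205450))) = √(((17 - 640)*153 - 658) + (2109191 + 1205450)) = √((-623*153 - 658) + 3314641) = √((-95319 - 658) + 3314641) = √(-95977 + 3314641) = √3218664 = 2*√804666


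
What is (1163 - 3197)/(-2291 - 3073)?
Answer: 113/298 ≈ 0.37919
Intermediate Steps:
(1163 - 3197)/(-2291 - 3073) = -2034/(-5364) = -2034*(-1/5364) = 113/298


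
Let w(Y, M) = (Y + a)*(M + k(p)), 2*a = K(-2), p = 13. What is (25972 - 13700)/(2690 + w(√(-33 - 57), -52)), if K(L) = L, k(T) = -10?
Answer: 4221568/989933 + 285324*I*√10/989933 ≈ 4.2645 + 0.91145*I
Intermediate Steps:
a = -1 (a = (½)*(-2) = -1)
w(Y, M) = (-1 + Y)*(-10 + M) (w(Y, M) = (Y - 1)*(M - 10) = (-1 + Y)*(-10 + M))
(25972 - 13700)/(2690 + w(√(-33 - 57), -52)) = (25972 - 13700)/(2690 + (10 - 1*(-52) - 10*√(-33 - 57) - 52*√(-33 - 57))) = 12272/(2690 + (10 + 52 - 30*I*√10 - 156*I*√10)) = 12272/(2690 + (62 - 186*I*√10)) = 12272/(2752 - 186*I*√10)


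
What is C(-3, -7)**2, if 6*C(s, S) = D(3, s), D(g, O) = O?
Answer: 1/4 ≈ 0.25000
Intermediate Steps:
C(s, S) = s/6
C(-3, -7)**2 = ((1/6)*(-3))**2 = (-1/2)**2 = 1/4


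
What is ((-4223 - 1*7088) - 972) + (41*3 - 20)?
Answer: -12180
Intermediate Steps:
((-4223 - 1*7088) - 972) + (41*3 - 20) = ((-4223 - 7088) - 972) + (123 - 20) = (-11311 - 972) + 103 = -12283 + 103 = -12180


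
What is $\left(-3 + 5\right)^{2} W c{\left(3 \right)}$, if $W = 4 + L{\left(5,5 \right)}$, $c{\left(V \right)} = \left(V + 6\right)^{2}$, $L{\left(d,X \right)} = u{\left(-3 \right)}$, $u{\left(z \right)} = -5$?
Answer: $-324$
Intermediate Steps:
$L{\left(d,X \right)} = -5$
$c{\left(V \right)} = \left(6 + V\right)^{2}$
$W = -1$ ($W = 4 - 5 = -1$)
$\left(-3 + 5\right)^{2} W c{\left(3 \right)} = \left(-3 + 5\right)^{2} \left(-1\right) \left(6 + 3\right)^{2} = 2^{2} \left(-1\right) 9^{2} = 4 \left(-1\right) 81 = \left(-4\right) 81 = -324$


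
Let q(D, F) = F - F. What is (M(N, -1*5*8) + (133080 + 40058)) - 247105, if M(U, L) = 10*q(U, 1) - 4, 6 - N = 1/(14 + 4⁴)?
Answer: -73971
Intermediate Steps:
q(D, F) = 0
N = 1619/270 (N = 6 - 1/(14 + 4⁴) = 6 - 1/(14 + 256) = 6 - 1/270 = 1619/270 ≈ 5.9963)
M(U, L) = -4 (M(U, L) = 10*0 - 4 = 0 - 4 = -4)
(M(N, -1*5*8) + (133080 + 40058)) - 247105 = (-4 + (133080 + 40058)) - 247105 = (-4 + 173138) - 247105 = 173134 - 247105 = -73971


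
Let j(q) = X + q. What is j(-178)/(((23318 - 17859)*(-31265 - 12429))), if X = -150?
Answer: 164/119262773 ≈ 1.3751e-6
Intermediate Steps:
j(q) = -150 + q
j(-178)/(((23318 - 17859)*(-31265 - 12429))) = (-150 - 178)/(((23318 - 17859)*(-31265 - 12429))) = -328/(5459*(-43694)) = -328/(-238525546) = -328*(-1/238525546) = 164/119262773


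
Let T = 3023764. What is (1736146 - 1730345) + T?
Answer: 3029565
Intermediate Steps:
(1736146 - 1730345) + T = (1736146 - 1730345) + 3023764 = 5801 + 3023764 = 3029565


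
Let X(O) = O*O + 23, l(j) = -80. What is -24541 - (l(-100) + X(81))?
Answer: -31045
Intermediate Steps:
X(O) = 23 + O**2 (X(O) = O**2 + 23 = 23 + O**2)
-24541 - (l(-100) + X(81)) = -24541 - (-80 + (23 + 81**2)) = -24541 - (-80 + (23 + 6561)) = -24541 - (-80 + 6584) = -24541 - 1*6504 = -24541 - 6504 = -31045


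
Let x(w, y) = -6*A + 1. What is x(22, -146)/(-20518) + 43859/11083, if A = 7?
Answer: 900353365/227400994 ≈ 3.9593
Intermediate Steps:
x(w, y) = -41 (x(w, y) = -6*7 + 1 = -42 + 1 = -41)
x(22, -146)/(-20518) + 43859/11083 = -41/(-20518) + 43859/11083 = -41*(-1/20518) + 43859*(1/11083) = 41/20518 + 43859/11083 = 900353365/227400994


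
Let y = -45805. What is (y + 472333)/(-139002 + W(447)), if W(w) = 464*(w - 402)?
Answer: -71088/19687 ≈ -3.6109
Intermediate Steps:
W(w) = -186528 + 464*w (W(w) = 464*(-402 + w) = -186528 + 464*w)
(y + 472333)/(-139002 + W(447)) = (-45805 + 472333)/(-139002 + (-186528 + 464*447)) = 426528/(-139002 + (-186528 + 207408)) = 426528/(-139002 + 20880) = 426528/(-118122) = 426528*(-1/118122) = -71088/19687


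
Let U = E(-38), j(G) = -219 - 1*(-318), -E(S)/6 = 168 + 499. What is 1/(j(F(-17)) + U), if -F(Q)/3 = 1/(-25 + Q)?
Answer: -1/3903 ≈ -0.00025621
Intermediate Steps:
F(Q) = -3/(-25 + Q)
E(S) = -4002 (E(S) = -6*(168 + 499) = -6*667 = -4002)
j(G) = 99 (j(G) = -219 + 318 = 99)
U = -4002
1/(j(F(-17)) + U) = 1/(99 - 4002) = 1/(-3903) = -1/3903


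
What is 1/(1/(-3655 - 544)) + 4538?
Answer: 339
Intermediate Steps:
1/(1/(-3655 - 544)) + 4538 = 1/(1/(-4199)) + 4538 = 1/(-1/4199) + 4538 = -4199 + 4538 = 339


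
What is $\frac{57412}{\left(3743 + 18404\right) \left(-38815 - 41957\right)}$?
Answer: $- \frac{14353}{447214371} \approx -3.2094 \cdot 10^{-5}$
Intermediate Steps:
$\frac{57412}{\left(3743 + 18404\right) \left(-38815 - 41957\right)} = \frac{57412}{22147 \left(-80772\right)} = \frac{57412}{-1788857484} = 57412 \left(- \frac{1}{1788857484}\right) = - \frac{14353}{447214371}$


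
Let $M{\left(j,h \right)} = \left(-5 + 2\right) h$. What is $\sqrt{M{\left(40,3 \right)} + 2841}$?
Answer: $4 \sqrt{177} \approx 53.217$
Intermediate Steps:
$M{\left(j,h \right)} = - 3 h$
$\sqrt{M{\left(40,3 \right)} + 2841} = \sqrt{\left(-3\right) 3 + 2841} = \sqrt{-9 + 2841} = \sqrt{2832} = 4 \sqrt{177}$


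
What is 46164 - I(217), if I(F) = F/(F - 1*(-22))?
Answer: 11032979/239 ≈ 46163.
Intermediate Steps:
I(F) = F/(22 + F) (I(F) = F/(F + 22) = F/(22 + F))
46164 - I(217) = 46164 - 217/(22 + 217) = 46164 - 217/239 = 11032979/239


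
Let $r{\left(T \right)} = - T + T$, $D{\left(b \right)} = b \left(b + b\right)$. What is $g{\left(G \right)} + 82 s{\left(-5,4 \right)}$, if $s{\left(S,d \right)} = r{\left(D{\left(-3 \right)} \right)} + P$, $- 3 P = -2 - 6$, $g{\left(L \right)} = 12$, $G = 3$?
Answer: $\frac{692}{3} \approx 230.67$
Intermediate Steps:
$D{\left(b \right)} = 2 b^{2}$ ($D{\left(b \right)} = b 2 b = 2 b^{2}$)
$r{\left(T \right)} = 0$
$P = \frac{8}{3}$ ($P = - \frac{-2 - 6}{3} = \left(- \frac{1}{3}\right) \left(-8\right) = \frac{8}{3} \approx 2.6667$)
$s{\left(S,d \right)} = \frac{8}{3}$ ($s{\left(S,d \right)} = 0 + \frac{8}{3} = \frac{8}{3}$)
$g{\left(G \right)} + 82 s{\left(-5,4 \right)} = 12 + 82 \cdot \frac{8}{3} = 12 + \frac{656}{3} = \frac{692}{3}$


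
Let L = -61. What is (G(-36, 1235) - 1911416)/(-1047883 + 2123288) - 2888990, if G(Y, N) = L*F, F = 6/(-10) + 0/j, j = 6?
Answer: -15534181011647/5377025 ≈ -2.8890e+6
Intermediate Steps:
F = -3/5 (F = 6/(-10) + 0/6 = 6*(-1/10) + 0*(1/6) = -3/5 + 0 = -3/5 ≈ -0.60000)
G(Y, N) = 183/5 (G(Y, N) = -61*(-3/5) = 183/5)
(G(-36, 1235) - 1911416)/(-1047883 + 2123288) - 2888990 = (183/5 - 1911416)/(-1047883 + 2123288) - 2888990 = -9556897/5/1075405 - 2888990 = -9556897/5*1/1075405 - 2888990 = -9556897/5377025 - 2888990 = -15534181011647/5377025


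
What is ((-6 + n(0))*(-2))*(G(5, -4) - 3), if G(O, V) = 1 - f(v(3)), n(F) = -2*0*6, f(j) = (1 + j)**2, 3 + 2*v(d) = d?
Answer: -36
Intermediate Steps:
v(d) = -3/2 + d/2
n(F) = 0 (n(F) = 0*6 = 0)
G(O, V) = 0 (G(O, V) = 1 - (1 + (-3/2 + (1/2)*3))**2 = 1 - (1 + (-3/2 + 3/2))**2 = 1 - (1 + 0)**2 = 1 - 1*1**2 = 1 - 1*1 = 1 - 1 = 0)
((-6 + n(0))*(-2))*(G(5, -4) - 3) = ((-6 + 0)*(-2))*(0 - 3) = -6*(-2)*(-3) = 12*(-3) = -36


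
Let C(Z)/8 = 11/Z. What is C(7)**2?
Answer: 7744/49 ≈ 158.04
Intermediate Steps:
C(Z) = 88/Z (C(Z) = 8*(11/Z) = 88/Z)
C(7)**2 = (88/7)**2 = 7744/49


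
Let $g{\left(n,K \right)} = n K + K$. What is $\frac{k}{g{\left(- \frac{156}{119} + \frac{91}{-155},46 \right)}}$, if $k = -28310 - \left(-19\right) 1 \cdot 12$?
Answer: $\frac{258986245}{380972} \approx 679.8$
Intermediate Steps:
$g{\left(n,K \right)} = K + K n$ ($g{\left(n,K \right)} = K n + K = K + K n$)
$k = -28082$ ($k = -28310 - \left(-19\right) 12 = -28310 - -228 = -28310 + 228 = -28082$)
$\frac{k}{g{\left(- \frac{156}{119} + \frac{91}{-155},46 \right)}} = - \frac{28082}{46 \left(1 + \left(- \frac{156}{119} + \frac{91}{-155}\right)\right)} = - \frac{28082}{46 \left(1 + \left(\left(-156\right) \frac{1}{119} + 91 \left(- \frac{1}{155}\right)\right)\right)} = - \frac{28082}{46 \left(1 - \frac{35009}{18445}\right)} = - \frac{28082}{46 \left(- \frac{16564}{18445}\right)} = - \frac{28082}{- \frac{761944}{18445}} = \left(-28082\right) \left(- \frac{18445}{761944}\right) = \frac{258986245}{380972}$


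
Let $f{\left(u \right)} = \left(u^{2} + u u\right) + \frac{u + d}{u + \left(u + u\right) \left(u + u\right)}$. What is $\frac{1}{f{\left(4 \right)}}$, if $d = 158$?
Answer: $\frac{34}{1169} \approx 0.029085$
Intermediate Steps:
$f{\left(u \right)} = 2 u^{2} + \frac{158 + u}{u + 4 u^{2}}$ ($f{\left(u \right)} = \left(u^{2} + u u\right) + \frac{u + 158}{u + \left(u + u\right) \left(u + u\right)} = \left(u^{2} + u^{2}\right) + \frac{158 + u}{u + 2 u 2 u} = 2 u^{2} + \frac{158 + u}{u + 4 u^{2}}$)
$\frac{1}{f{\left(4 \right)}} = \frac{1}{\frac{1}{4} \frac{1}{1 + 4 \cdot 4} \left(158 + 4 + 2 \cdot 4^{3} + 8 \cdot 4^{4}\right)} = \frac{1}{\frac{1}{4} \frac{1}{1 + 16} \left(158 + 4 + 2 \cdot 64 + 8 \cdot 256\right)} = \frac{1}{\frac{1}{4} \cdot \frac{1}{17} \left(158 + 4 + 128 + 2048\right)} = \frac{1}{\frac{1}{4} \cdot \frac{1}{17} \cdot 2338} = \frac{1}{\frac{1169}{34}} = \frac{34}{1169}$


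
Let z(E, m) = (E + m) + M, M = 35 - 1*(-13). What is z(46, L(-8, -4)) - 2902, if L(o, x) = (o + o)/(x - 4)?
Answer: -2806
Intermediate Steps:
M = 48 (M = 35 + 13 = 48)
L(o, x) = 2*o/(-4 + x) (L(o, x) = (2*o)/(-4 + x) = 2*o/(-4 + x))
z(E, m) = 48 + E + m (z(E, m) = (E + m) + 48 = 48 + E + m)
z(46, L(-8, -4)) - 2902 = (48 + 46 + 2*(-8)/(-4 - 4)) - 2902 = (48 + 46 + 2*(-8)/(-8)) - 2902 = (48 + 46 + 2*(-8)*(-1/8)) - 2902 = (48 + 46 + 2) - 2902 = 96 - 2902 = -2806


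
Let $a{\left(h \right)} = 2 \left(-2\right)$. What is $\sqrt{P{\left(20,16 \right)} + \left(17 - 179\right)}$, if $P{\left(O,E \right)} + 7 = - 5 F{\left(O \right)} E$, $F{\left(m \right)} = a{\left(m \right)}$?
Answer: $\sqrt{151} \approx 12.288$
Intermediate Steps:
$a{\left(h \right)} = -4$
$F{\left(m \right)} = -4$
$P{\left(O,E \right)} = -7 + 20 E$ ($P{\left(O,E \right)} = -7 + \left(-5\right) \left(-4\right) E = -7 + 20 E$)
$\sqrt{P{\left(20,16 \right)} + \left(17 - 179\right)} = \sqrt{\left(-7 + 20 \cdot 16\right) + \left(17 - 179\right)} = \sqrt{\left(-7 + 320\right) + \left(17 - 179\right)} = \sqrt{313 - 162} = \sqrt{151}$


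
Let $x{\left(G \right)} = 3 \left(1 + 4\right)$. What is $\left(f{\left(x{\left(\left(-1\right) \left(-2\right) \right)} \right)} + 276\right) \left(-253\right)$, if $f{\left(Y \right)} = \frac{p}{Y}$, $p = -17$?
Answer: $- \frac{1043119}{15} \approx -69541.0$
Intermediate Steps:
$x{\left(G \right)} = 15$ ($x{\left(G \right)} = 3 \cdot 5 = 15$)
$f{\left(Y \right)} = - \frac{17}{Y}$
$\left(f{\left(x{\left(\left(-1\right) \left(-2\right) \right)} \right)} + 276\right) \left(-253\right) = \left(- \frac{17}{15} + 276\right) \left(-253\right) = \frac{4123}{15} \left(-253\right) = - \frac{1043119}{15}$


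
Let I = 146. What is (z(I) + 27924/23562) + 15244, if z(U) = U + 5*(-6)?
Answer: 60323374/3927 ≈ 15361.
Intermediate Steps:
z(U) = -30 + U (z(U) = U - 30 = -30 + U)
(z(I) + 27924/23562) + 15244 = ((-30 + 146) + 27924/23562) + 15244 = (116 + 27924*(1/23562)) + 15244 = (116 + 4654/3927) + 15244 = 460186/3927 + 15244 = 60323374/3927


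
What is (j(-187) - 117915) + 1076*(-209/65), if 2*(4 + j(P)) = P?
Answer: -15791393/130 ≈ -1.2147e+5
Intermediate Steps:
j(P) = -4 + P/2
(j(-187) - 117915) + 1076*(-209/65) = ((-4 + (1/2)*(-187)) - 117915) + 1076*(-209/65) = ((-4 - 187/2) - 117915) + 1076*(-209*1/65) = (-195/2 - 117915) + 1076*(-209/65) = -236025/2 - 224884/65 = -15791393/130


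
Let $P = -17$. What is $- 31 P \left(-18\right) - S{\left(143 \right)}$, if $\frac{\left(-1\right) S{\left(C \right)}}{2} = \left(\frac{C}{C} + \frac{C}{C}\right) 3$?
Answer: $-9474$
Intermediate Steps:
$S{\left(C \right)} = -12$ ($S{\left(C \right)} = - 2 \left(\frac{C}{C} + \frac{C}{C}\right) 3 = - 2 \left(1 + 1\right) 3 = - 2 \cdot 2 \cdot 3 = \left(-2\right) 6 = -12$)
$- 31 P \left(-18\right) - S{\left(143 \right)} = \left(-31\right) \left(-17\right) \left(-18\right) - -12 = 527 \left(-18\right) + 12 = -9486 + 12 = -9474$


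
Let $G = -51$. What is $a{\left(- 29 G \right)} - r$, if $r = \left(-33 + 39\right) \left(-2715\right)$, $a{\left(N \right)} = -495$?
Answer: $15795$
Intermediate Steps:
$r = -16290$ ($r = 6 \left(-2715\right) = -16290$)
$a{\left(- 29 G \right)} - r = -495 - -16290 = -495 + 16290 = 15795$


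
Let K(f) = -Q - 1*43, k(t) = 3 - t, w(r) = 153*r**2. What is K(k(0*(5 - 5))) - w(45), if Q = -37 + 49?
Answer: -309880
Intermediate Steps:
Q = 12
K(f) = -55 (K(f) = -1*12 - 1*43 = -12 - 43 = -55)
K(k(0*(5 - 5))) - w(45) = -55 - 153*45**2 = -55 - 153*2025 = -55 - 1*309825 = -55 - 309825 = -309880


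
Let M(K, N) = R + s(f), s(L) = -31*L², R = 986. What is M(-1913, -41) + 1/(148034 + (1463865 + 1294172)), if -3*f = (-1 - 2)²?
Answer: 2054592198/2906071 ≈ 707.00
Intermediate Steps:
f = -3 (f = -(-1 - 2)²/3 = -⅓*(-3)² = -⅓*9 = -3)
M(K, N) = 707 (M(K, N) = 986 - 31*(-3)² = 986 - 31*9 = 986 - 279 = 707)
M(-1913, -41) + 1/(148034 + (1463865 + 1294172)) = 707 + 1/(148034 + (1463865 + 1294172)) = 707 + 1/(148034 + 2758037) = 707 + 1/2906071 = 2054592198/2906071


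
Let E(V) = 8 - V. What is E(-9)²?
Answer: 289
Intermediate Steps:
E(-9)² = (8 - 1*(-9))² = (8 + 9)² = 17² = 289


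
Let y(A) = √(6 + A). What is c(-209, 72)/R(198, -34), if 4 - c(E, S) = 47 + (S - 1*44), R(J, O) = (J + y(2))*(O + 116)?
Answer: -7029/1607036 + 71*√2/1607036 ≈ -0.0043114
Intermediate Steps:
R(J, O) = (116 + O)*(J + 2*√2) (R(J, O) = (J + √(6 + 2))*(O + 116) = (J + √8)*(116 + O) = (J + 2*√2)*(116 + O) = (116 + O)*(J + 2*√2))
c(E, S) = 1 - S (c(E, S) = 4 - (47 + (S - 1*44)) = 4 - (47 + (S - 44)) = 4 - (47 + (-44 + S)) = 4 - (3 + S) = 4 + (-3 - S) = 1 - S)
c(-209, 72)/R(198, -34) = (1 - 1*72)/(116*198 + 232*√2 + 198*(-34) + 2*(-34)*√2) = (1 - 72)/(22968 + 232*√2 - 6732 - 68*√2) = -71/(16236 + 164*√2)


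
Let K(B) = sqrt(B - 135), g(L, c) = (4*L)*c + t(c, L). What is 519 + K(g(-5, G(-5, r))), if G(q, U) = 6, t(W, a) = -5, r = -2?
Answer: 519 + 2*I*sqrt(65) ≈ 519.0 + 16.125*I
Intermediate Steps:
g(L, c) = -5 + 4*L*c (g(L, c) = (4*L)*c - 5 = 4*L*c - 5 = -5 + 4*L*c)
K(B) = sqrt(-135 + B)
519 + K(g(-5, G(-5, r))) = 519 + sqrt(-135 + (-5 + 4*(-5)*6)) = 519 + sqrt(-135 + (-5 - 120)) = 519 + sqrt(-135 - 125) = 519 + sqrt(-260) = 519 + 2*I*sqrt(65)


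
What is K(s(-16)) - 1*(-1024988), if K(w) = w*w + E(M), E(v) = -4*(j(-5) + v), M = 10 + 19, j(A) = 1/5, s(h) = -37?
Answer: 5131201/5 ≈ 1.0262e+6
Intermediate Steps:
j(A) = 1/5
M = 29
E(v) = -4/5 - 4*v (E(v) = -4*(1/5 + v) = -4/5 - 4*v)
K(w) = -584/5 + w**2 (K(w) = w*w + (-4/5 - 4*29) = w**2 + (-4/5 - 116) = w**2 - 584/5 = -584/5 + w**2)
K(s(-16)) - 1*(-1024988) = (-584/5 + (-37)**2) - 1*(-1024988) = (-584/5 + 1369) + 1024988 = 6261/5 + 1024988 = 5131201/5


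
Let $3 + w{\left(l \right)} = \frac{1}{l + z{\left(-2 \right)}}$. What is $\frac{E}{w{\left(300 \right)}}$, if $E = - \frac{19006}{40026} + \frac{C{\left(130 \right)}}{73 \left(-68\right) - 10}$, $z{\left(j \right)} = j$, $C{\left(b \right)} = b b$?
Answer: $\frac{6381961742}{4938521287} \approx 1.2923$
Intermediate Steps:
$C{\left(b \right)} = b^{2}$
$w{\left(l \right)} = -3 + \frac{1}{-2 + l}$ ($w{\left(l \right)} = -3 + \frac{1}{l - 2} = -3 + \frac{1}{-2 + l}$)
$E = - \frac{21415979}{5530259}$ ($E = - \frac{19006}{40026} + \frac{130^{2}}{73 \left(-68\right) - 10} = \left(-19006\right) \frac{1}{40026} + \frac{16900}{-4964 - 10} = - \frac{9503}{20013} + \frac{16900}{-4974} = - \frac{9503}{20013} + 16900 \left(- \frac{1}{4974}\right) = - \frac{9503}{20013} - \frac{8450}{2487} = - \frac{21415979}{5530259} \approx -3.8725$)
$\frac{E}{w{\left(300 \right)}} = - \frac{21415979}{5530259 \frac{7 - 900}{-2 + 300}} = - \frac{21415979}{5530259 \frac{7 - 900}{298}} = - \frac{21415979}{5530259 \cdot \frac{1}{298} \left(-893\right)} = - \frac{21415979}{5530259 \left(- \frac{893}{298}\right)} = \left(- \frac{21415979}{5530259}\right) \left(- \frac{298}{893}\right) = \frac{6381961742}{4938521287}$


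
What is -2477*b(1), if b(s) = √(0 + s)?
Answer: -2477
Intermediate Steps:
b(s) = √s
-2477*b(1) = -2477*√1 = -2477*1 = -2477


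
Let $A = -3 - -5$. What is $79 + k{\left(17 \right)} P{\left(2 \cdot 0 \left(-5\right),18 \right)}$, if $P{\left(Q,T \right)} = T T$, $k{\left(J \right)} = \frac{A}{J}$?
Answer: $\frac{1991}{17} \approx 117.12$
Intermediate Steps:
$A = 2$ ($A = -3 + 5 = 2$)
$k{\left(J \right)} = \frac{2}{J}$
$P{\left(Q,T \right)} = T^{2}$
$79 + k{\left(17 \right)} P{\left(2 \cdot 0 \left(-5\right),18 \right)} = 79 + \frac{2}{17} \cdot 18^{2} = 79 + 2 \cdot \frac{1}{17} \cdot 324 = 79 + \frac{2}{17} \cdot 324 = 79 + \frac{648}{17} = \frac{1991}{17}$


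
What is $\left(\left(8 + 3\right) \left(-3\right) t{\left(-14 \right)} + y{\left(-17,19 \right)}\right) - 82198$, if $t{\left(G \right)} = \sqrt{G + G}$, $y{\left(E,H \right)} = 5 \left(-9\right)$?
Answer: $-82243 - 66 i \sqrt{7} \approx -82243.0 - 174.62 i$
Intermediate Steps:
$y{\left(E,H \right)} = -45$
$t{\left(G \right)} = \sqrt{2} \sqrt{G}$ ($t{\left(G \right)} = \sqrt{2 G} = \sqrt{2} \sqrt{G}$)
$\left(\left(8 + 3\right) \left(-3\right) t{\left(-14 \right)} + y{\left(-17,19 \right)}\right) - 82198 = \left(\left(8 + 3\right) \left(-3\right) \sqrt{2} \sqrt{-14} - 45\right) - 82198 = \left(11 \left(-3\right) \sqrt{2} i \sqrt{14} - 45\right) - 82198 = \left(- 33 \cdot 2 i \sqrt{7} - 45\right) - 82198 = \left(- 66 i \sqrt{7} - 45\right) - 82198 = \left(-45 - 66 i \sqrt{7}\right) - 82198 = -82243 - 66 i \sqrt{7}$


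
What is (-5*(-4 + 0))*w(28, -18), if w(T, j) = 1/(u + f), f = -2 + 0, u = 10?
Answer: 5/2 ≈ 2.5000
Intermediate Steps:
f = -2
w(T, j) = ⅛ (w(T, j) = 1/(10 - 2) = 1/8 = ⅛)
(-5*(-4 + 0))*w(28, -18) = -5*(-4 + 0)*(⅛) = -5*(-4)*(⅛) = 20*(⅛) = 5/2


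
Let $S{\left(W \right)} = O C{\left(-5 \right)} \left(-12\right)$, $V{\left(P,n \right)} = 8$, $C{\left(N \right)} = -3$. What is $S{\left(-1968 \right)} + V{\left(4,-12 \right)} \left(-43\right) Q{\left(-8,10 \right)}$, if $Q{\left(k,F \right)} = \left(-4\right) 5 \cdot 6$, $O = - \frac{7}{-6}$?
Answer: $41322$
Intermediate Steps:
$O = \frac{7}{6}$ ($O = \left(-7\right) \left(- \frac{1}{6}\right) = \frac{7}{6} \approx 1.1667$)
$Q{\left(k,F \right)} = -120$ ($Q{\left(k,F \right)} = \left(-20\right) 6 = -120$)
$S{\left(W \right)} = 42$ ($S{\left(W \right)} = \frac{7}{6} \left(-3\right) \left(-12\right) = \left(- \frac{7}{2}\right) \left(-12\right) = 42$)
$S{\left(-1968 \right)} + V{\left(4,-12 \right)} \left(-43\right) Q{\left(-8,10 \right)} = 42 + 8 \left(-43\right) \left(-120\right) = 42 - -41280 = 42 + 41280 = 41322$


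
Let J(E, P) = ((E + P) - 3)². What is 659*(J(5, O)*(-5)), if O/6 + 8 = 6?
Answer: -329500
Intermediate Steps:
O = -12 (O = -48 + 6*6 = -48 + 36 = -12)
J(E, P) = (-3 + E + P)²
659*(J(5, O)*(-5)) = 659*((-3 + 5 - 12)²*(-5)) = 659*((-10)²*(-5)) = 659*(100*(-5)) = 659*(-500) = -329500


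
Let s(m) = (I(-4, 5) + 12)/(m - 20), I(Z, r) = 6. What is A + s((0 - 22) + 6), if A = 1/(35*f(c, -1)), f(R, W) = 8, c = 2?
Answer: -139/280 ≈ -0.49643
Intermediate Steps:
A = 1/280 (A = 1/(35*8) = 1/280 ≈ 0.0035714)
s(m) = 18/(-20 + m) (s(m) = (6 + 12)/(m - 20) = 18/(-20 + m))
A + s((0 - 22) + 6) = 1/280 + 18/(-20 + ((0 - 22) + 6)) = 1/280 + 18/(-20 + (-22 + 6)) = 1/280 + 18/(-20 - 16) = 1/280 + 18/(-36) = 1/280 + 18*(-1/36) = 1/280 - 1/2 = -139/280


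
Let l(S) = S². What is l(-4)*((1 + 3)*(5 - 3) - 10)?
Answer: -32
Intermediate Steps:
l(-4)*((1 + 3)*(5 - 3) - 10) = (-4)²*((1 + 3)*(5 - 3) - 10) = 16*(4*2 - 10) = 16*(8 - 10) = 16*(-2) = -32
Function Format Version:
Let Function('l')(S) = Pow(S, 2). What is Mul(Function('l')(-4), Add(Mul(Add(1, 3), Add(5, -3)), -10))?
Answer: -32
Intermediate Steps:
Mul(Function('l')(-4), Add(Mul(Add(1, 3), Add(5, -3)), -10)) = Mul(Pow(-4, 2), Add(Mul(Add(1, 3), Add(5, -3)), -10)) = Mul(16, Add(Mul(4, 2), -10)) = Mul(16, Add(8, -10)) = Mul(16, -2) = -32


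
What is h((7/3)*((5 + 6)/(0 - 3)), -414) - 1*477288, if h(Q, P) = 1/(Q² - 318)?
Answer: -9464143833/19829 ≈ -4.7729e+5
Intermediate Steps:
h(Q, P) = 1/(-318 + Q²)
h((7/3)*((5 + 6)/(0 - 3)), -414) - 1*477288 = 1/(-318 + ((7/3)*((5 + 6)/(0 - 3)))²) - 1*477288 = 1/(-318 + ((7*(⅓))*(11/(-3)))²) - 477288 = 1/(-318 + (7*(11*(-⅓))/3)²) - 477288 = 1/(-318 + ((7/3)*(-11/3))²) - 477288 = 1/(-318 + (-77/9)²) - 477288 = 1/(-318 + 5929/81) - 477288 = 1/(-19829/81) - 477288 = -81/19829 - 477288 = -9464143833/19829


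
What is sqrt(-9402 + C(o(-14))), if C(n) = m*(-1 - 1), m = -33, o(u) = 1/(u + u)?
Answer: 2*I*sqrt(2334) ≈ 96.623*I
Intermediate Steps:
o(u) = 1/(2*u)
C(n) = 66 (C(n) = -33*(-1 - 1) = -33*(-2) = 66)
sqrt(-9402 + C(o(-14))) = sqrt(-9402 + 66) = sqrt(-9336) = 2*I*sqrt(2334)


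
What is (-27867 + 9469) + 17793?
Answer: -605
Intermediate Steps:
(-27867 + 9469) + 17793 = -18398 + 17793 = -605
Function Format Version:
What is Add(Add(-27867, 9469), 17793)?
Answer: -605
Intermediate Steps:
Add(Add(-27867, 9469), 17793) = Add(-18398, 17793) = -605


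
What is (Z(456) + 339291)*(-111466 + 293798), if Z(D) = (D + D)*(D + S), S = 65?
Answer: 148499021076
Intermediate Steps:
Z(D) = 2*D*(65 + D) (Z(D) = (D + D)*(D + 65) = (2*D)*(65 + D) = 2*D*(65 + D))
(Z(456) + 339291)*(-111466 + 293798) = (2*456*(65 + 456) + 339291)*(-111466 + 293798) = (2*456*521 + 339291)*182332 = (475152 + 339291)*182332 = 814443*182332 = 148499021076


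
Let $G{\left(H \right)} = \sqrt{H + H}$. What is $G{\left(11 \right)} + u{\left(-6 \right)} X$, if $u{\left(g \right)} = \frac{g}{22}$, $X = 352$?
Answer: $-96 + \sqrt{22} \approx -91.31$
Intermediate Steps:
$u{\left(g \right)} = \frac{g}{22}$ ($u{\left(g \right)} = g \frac{1}{22} = \frac{g}{22}$)
$G{\left(H \right)} = \sqrt{2} \sqrt{H}$ ($G{\left(H \right)} = \sqrt{2 H} = \sqrt{2} \sqrt{H}$)
$G{\left(11 \right)} + u{\left(-6 \right)} X = \sqrt{2} \sqrt{11} + \frac{1}{22} \left(-6\right) 352 = \sqrt{22} - 96 = -96 + \sqrt{22}$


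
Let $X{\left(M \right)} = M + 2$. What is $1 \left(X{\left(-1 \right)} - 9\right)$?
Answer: $-8$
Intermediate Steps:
$X{\left(M \right)} = 2 + M$
$1 \left(X{\left(-1 \right)} - 9\right) = 1 \left(\left(2 - 1\right) - 9\right) = 1 \left(1 - 9\right) = 1 \left(-8\right) = -8$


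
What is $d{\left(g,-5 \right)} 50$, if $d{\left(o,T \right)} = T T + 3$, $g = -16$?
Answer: $1400$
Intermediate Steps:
$d{\left(o,T \right)} = 3 + T^{2}$ ($d{\left(o,T \right)} = T^{2} + 3 = 3 + T^{2}$)
$d{\left(g,-5 \right)} 50 = \left(3 + \left(-5\right)^{2}\right) 50 = \left(3 + 25\right) 50 = 28 \cdot 50 = 1400$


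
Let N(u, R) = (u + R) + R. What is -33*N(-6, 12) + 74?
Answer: -520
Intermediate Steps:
N(u, R) = u + 2*R (N(u, R) = (R + u) + R = u + 2*R)
-33*N(-6, 12) + 74 = -33*(-6 + 2*12) + 74 = -33*(-6 + 24) + 74 = -33*18 + 74 = -594 + 74 = -520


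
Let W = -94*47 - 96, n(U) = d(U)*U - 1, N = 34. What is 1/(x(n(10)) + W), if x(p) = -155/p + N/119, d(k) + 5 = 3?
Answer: -3/13519 ≈ -0.00022191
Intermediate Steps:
d(k) = -2 (d(k) = -5 + 3 = -2)
n(U) = -1 - 2*U (n(U) = -2*U - 1 = -1 - 2*U)
W = -4514 (W = -4418 - 96 = -4514)
x(p) = 2/7 - 155/p (x(p) = -155/p + 34/119 = -155/p + 34*(1/119) = -155/p + 2/7 = 2/7 - 155/p)
1/(x(n(10)) + W) = 1/((2/7 - 155/(-1 - 2*10)) - 4514) = 1/((2/7 - 155/(-1 - 20)) - 4514) = 1/((2/7 - 155/(-21)) - 4514) = 1/((2/7 - 155*(-1/21)) - 4514) = 1/((2/7 + 155/21) - 4514) = 1/(23/3 - 4514) = 1/(-13519/3) = -3/13519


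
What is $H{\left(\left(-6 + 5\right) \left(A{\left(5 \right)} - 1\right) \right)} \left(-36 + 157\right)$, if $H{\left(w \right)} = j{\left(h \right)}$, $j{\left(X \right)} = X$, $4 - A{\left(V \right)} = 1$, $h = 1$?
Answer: $121$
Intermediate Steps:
$A{\left(V \right)} = 3$ ($A{\left(V \right)} = 4 - 1 = 3$)
$H{\left(w \right)} = 1$
$H{\left(\left(-6 + 5\right) \left(A{\left(5 \right)} - 1\right) \right)} \left(-36 + 157\right) = 1 \left(-36 + 157\right) = 1 \cdot 121 = 121$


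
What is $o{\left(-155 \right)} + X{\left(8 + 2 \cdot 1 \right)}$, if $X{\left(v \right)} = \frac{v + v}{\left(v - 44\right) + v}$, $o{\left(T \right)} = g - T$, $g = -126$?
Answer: $\frac{169}{6} \approx 28.167$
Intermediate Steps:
$o{\left(T \right)} = -126 - T$
$X{\left(v \right)} = \frac{2 v}{-44 + 2 v}$ ($X{\left(v \right)} = \frac{2 v}{\left(v - 44\right) + v} = \frac{2 v}{\left(-44 + v\right) + v} = \frac{2 v}{-44 + 2 v}$)
$o{\left(-155 \right)} + X{\left(8 + 2 \cdot 1 \right)} = \left(-126 - -155\right) + \frac{8 + 2 \cdot 1}{-22 + \left(8 + 2 \cdot 1\right)} = \left(-126 + 155\right) + \frac{8 + 2}{-22 + \left(8 + 2\right)} = 29 + \frac{10}{-22 + 10} = 29 + \frac{10}{-12} = 29 + 10 \left(- \frac{1}{12}\right) = 29 - \frac{5}{6} = \frac{169}{6}$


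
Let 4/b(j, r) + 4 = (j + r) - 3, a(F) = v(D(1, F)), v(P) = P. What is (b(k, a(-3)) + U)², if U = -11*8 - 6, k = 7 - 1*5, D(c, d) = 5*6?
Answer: 5503716/625 ≈ 8805.9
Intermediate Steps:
D(c, d) = 30
a(F) = 30
k = 2 (k = 7 - 5 = 2)
b(j, r) = 4/(-7 + j + r) (b(j, r) = 4/(-4 + ((j + r) - 3)) = 4/(-4 + (-3 + j + r)) = 4/(-7 + j + r))
U = -94 (U = -88 - 6 = -94)
(b(k, a(-3)) + U)² = (4/(-7 + 2 + 30) - 94)² = (4/25 - 94)² = (-2346/25)² = 5503716/625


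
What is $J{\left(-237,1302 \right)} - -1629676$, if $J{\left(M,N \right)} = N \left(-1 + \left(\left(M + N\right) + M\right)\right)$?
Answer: $2706430$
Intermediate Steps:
$J{\left(M,N \right)} = N \left(-1 + N + 2 M\right)$ ($J{\left(M,N \right)} = N \left(-1 + \left(N + 2 M\right)\right) = N \left(-1 + N + 2 M\right)$)
$J{\left(-237,1302 \right)} - -1629676 = 1302 \left(-1 + 1302 + 2 \left(-237\right)\right) - -1629676 = 1302 \left(-1 + 1302 - 474\right) + 1629676 = 1302 \cdot 827 + 1629676 = 1076754 + 1629676 = 2706430$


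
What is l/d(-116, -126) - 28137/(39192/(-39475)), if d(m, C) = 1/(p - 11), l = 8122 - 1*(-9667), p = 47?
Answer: 8736473881/13064 ≈ 6.6874e+5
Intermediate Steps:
l = 17789 (l = 8122 + 9667 = 17789)
d(m, C) = 1/36 (d(m, C) = 1/(47 - 11) = 1/36)
l/d(-116, -126) - 28137/(39192/(-39475)) = 17789/(1/36) - 28137/(39192/(-39475)) = 17789*36 - 28137/(39192*(-1/39475)) = 640404 - 28137/(-39192/39475) = 640404 - 28137*(-39475/39192) = 640404 + 370236025/13064 = 8736473881/13064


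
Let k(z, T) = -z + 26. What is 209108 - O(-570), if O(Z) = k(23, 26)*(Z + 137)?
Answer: 210407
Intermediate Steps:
k(z, T) = 26 - z
O(Z) = 411 + 3*Z (O(Z) = (26 - 1*23)*(Z + 137) = (26 - 23)*(137 + Z) = 3*(137 + Z) = 411 + 3*Z)
209108 - O(-570) = 209108 - (411 + 3*(-570)) = 209108 - (411 - 1710) = 209108 - 1*(-1299) = 209108 + 1299 = 210407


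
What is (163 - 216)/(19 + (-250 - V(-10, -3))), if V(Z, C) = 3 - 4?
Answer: 53/230 ≈ 0.23043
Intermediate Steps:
V(Z, C) = -1
(163 - 216)/(19 + (-250 - V(-10, -3))) = (163 - 216)/(19 + (-250 - 1*(-1))) = -53/(19 + (-250 + 1)) = -53/(19 - 249) = -53/(-230) = -53*(-1/230) = 53/230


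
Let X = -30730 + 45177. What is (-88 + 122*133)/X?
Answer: 16138/14447 ≈ 1.1170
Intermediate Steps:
X = 14447
(-88 + 122*133)/X = (-88 + 122*133)/14447 = (-88 + 16226)*(1/14447) = 16138*(1/14447) = 16138/14447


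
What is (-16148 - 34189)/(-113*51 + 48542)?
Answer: -50337/42779 ≈ -1.1767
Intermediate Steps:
(-16148 - 34189)/(-113*51 + 48542) = -50337/(-5763 + 48542) = -50337/42779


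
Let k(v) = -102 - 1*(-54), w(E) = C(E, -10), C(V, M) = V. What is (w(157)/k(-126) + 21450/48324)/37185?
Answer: -546439/7187711760 ≈ -7.6024e-5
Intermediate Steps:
w(E) = E
k(v) = -48 (k(v) = -102 + 54 = -48)
(w(157)/k(-126) + 21450/48324)/37185 = (157/(-48) + 21450/48324)/37185 = (157*(-1/48) + 21450*(1/48324))*(1/37185) = (-157/48 + 3575/8054)*(1/37185) = -546439/193296*1/37185 = -546439/7187711760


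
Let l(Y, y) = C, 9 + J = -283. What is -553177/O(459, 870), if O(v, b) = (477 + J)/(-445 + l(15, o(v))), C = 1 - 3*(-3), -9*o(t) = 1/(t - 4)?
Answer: 48126399/37 ≈ 1.3007e+6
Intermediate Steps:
J = -292 (J = -9 - 283 = -292)
o(t) = -1/(9*(-4 + t)) (o(t) = -1/(9*(t - 4)) = -1/(9*(-4 + t)))
C = 10 (C = 1 + 9 = 10)
l(Y, y) = 10
O(v, b) = -37/87 (O(v, b) = (477 - 292)/(-445 + 10) = 185/(-435) = 185*(-1/435) = -37/87)
-553177/O(459, 870) = -553177/(-37/87) = -553177*(-87/37) = 48126399/37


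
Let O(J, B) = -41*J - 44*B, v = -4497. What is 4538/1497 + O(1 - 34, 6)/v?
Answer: 6259051/2244003 ≈ 2.7892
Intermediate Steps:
O(J, B) = -44*B - 41*J
4538/1497 + O(1 - 34, 6)/v = 4538/1497 + (-44*6 - 41*(1 - 34))/(-4497) = 4538*(1/1497) + (-264 - 41*(-33))*(-1/4497) = 4538/1497 + (-264 + 1353)*(-1/4497) = 4538/1497 + 1089*(-1/4497) = 4538/1497 - 363/1499 = 6259051/2244003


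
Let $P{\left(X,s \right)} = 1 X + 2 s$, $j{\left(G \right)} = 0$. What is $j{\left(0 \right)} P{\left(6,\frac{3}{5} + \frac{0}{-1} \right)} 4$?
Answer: $0$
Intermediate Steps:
$P{\left(X,s \right)} = X + 2 s$
$j{\left(0 \right)} P{\left(6,\frac{3}{5} + \frac{0}{-1} \right)} 4 = 0 \left(6 + 2 \left(\frac{3}{5} + \frac{0}{-1}\right)\right) 4 = 0 \left(6 + 2 \left(3 \cdot \frac{1}{5} + 0 \left(-1\right)\right)\right) 4 = 0 \left(6 + 2 \left(\frac{3}{5} + 0\right)\right) 4 = 0 \left(6 + 2 \cdot \frac{3}{5}\right) 4 = 0 \left(6 + \frac{6}{5}\right) 4 = 0 \cdot \frac{36}{5} \cdot 4 = 0 \cdot 4 = 0$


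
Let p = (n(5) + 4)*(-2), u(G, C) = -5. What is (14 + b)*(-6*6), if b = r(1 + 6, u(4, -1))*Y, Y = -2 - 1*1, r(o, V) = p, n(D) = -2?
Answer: -936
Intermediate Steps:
p = -4 (p = (-2 + 4)*(-2) = 2*(-2) = -4)
r(o, V) = -4
Y = -3 (Y = -2 - 1 = -3)
b = 12 (b = -4*(-3) = 12)
(14 + b)*(-6*6) = (14 + 12)*(-6*6) = 26*(-36) = -936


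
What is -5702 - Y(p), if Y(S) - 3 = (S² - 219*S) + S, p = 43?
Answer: 1820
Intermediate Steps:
Y(S) = 3 + S² - 218*S (Y(S) = 3 + ((S² - 219*S) + S) = 3 + (S² - 218*S) = 3 + S² - 218*S)
-5702 - Y(p) = -5702 - (3 + 43² - 218*43) = -5702 - (3 + 1849 - 9374) = -5702 - 1*(-7522) = -5702 + 7522 = 1820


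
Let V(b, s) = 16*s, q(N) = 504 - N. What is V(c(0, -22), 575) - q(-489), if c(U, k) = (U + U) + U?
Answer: 8207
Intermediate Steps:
c(U, k) = 3*U (c(U, k) = 2*U + U = 3*U)
V(c(0, -22), 575) - q(-489) = 16*575 - (504 - 1*(-489)) = 9200 - (504 + 489) = 9200 - 1*993 = 9200 - 993 = 8207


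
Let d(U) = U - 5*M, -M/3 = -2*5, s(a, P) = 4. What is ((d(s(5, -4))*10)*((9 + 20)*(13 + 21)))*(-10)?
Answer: 14395600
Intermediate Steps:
M = 30 (M = -(-6)*5 = -3*(-10) = 30)
d(U) = -150 + U (d(U) = U - 5*30 = U - 150 = -150 + U)
((d(s(5, -4))*10)*((9 + 20)*(13 + 21)))*(-10) = (((-150 + 4)*10)*((9 + 20)*(13 + 21)))*(-10) = ((-146*10)*(29*34))*(-10) = -1460*986*(-10) = -1439560*(-10) = 14395600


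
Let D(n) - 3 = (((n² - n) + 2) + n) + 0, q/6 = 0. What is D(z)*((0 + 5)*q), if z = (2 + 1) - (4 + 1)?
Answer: 0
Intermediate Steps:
q = 0 (q = 6*0 = 0)
z = -2 (z = 3 - 1*5 = 3 - 5 = -2)
D(n) = 5 + n² (D(n) = 3 + ((((n² - n) + 2) + n) + 0) = 3 + (((2 + n² - n) + n) + 0) = 3 + ((2 + n²) + 0) = 3 + (2 + n²) = 5 + n²)
D(z)*((0 + 5)*q) = (5 + (-2)²)*((0 + 5)*0) = (5 + 4)*(5*0) = 9*0 = 0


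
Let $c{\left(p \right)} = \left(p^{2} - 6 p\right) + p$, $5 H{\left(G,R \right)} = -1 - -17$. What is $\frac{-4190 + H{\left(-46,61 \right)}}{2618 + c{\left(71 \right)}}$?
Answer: $- \frac{10467}{18260} \approx -0.57322$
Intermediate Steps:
$H{\left(G,R \right)} = \frac{16}{5}$ ($H{\left(G,R \right)} = \frac{-1 - -17}{5} = \frac{-1 + 17}{5} = \frac{1}{5} \cdot 16 = \frac{16}{5}$)
$c{\left(p \right)} = p^{2} - 5 p$
$\frac{-4190 + H{\left(-46,61 \right)}}{2618 + c{\left(71 \right)}} = \frac{-4190 + \frac{16}{5}}{2618 + 71 \left(-5 + 71\right)} = - \frac{20934}{5 \left(2618 + 71 \cdot 66\right)} = - \frac{20934}{5 \left(2618 + 4686\right)} = - \frac{20934}{5 \cdot 7304} = \left(- \frac{20934}{5}\right) \frac{1}{7304} = - \frac{10467}{18260}$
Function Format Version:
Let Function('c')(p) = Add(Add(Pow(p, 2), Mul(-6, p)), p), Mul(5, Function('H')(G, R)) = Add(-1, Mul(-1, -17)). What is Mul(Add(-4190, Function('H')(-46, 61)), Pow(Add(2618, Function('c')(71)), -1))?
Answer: Rational(-10467, 18260) ≈ -0.57322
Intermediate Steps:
Function('H')(G, R) = Rational(16, 5) (Function('H')(G, R) = Mul(Rational(1, 5), Add(-1, Mul(-1, -17))) = Mul(Rational(1, 5), Add(-1, 17)) = Mul(Rational(1, 5), 16) = Rational(16, 5))
Function('c')(p) = Add(Pow(p, 2), Mul(-5, p))
Mul(Add(-4190, Function('H')(-46, 61)), Pow(Add(2618, Function('c')(71)), -1)) = Mul(Add(-4190, Rational(16, 5)), Pow(Add(2618, Mul(71, Add(-5, 71))), -1)) = Mul(Rational(-20934, 5), Pow(Add(2618, Mul(71, 66)), -1)) = Mul(Rational(-20934, 5), Pow(Add(2618, 4686), -1)) = Mul(Rational(-20934, 5), Pow(7304, -1)) = Mul(Rational(-20934, 5), Rational(1, 7304)) = Rational(-10467, 18260)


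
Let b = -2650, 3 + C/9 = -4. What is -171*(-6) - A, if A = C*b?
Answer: -165924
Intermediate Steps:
C = -63 (C = -27 + 9*(-4) = -27 - 36 = -63)
A = 166950 (A = -63*(-2650) = 166950)
-171*(-6) - A = -171*(-6) - 1*166950 = 1026 - 166950 = -165924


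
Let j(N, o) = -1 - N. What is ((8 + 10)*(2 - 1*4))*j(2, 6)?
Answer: 108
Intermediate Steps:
((8 + 10)*(2 - 1*4))*j(2, 6) = ((8 + 10)*(2 - 1*4))*(-1 - 1*2) = (18*(2 - 4))*(-1 - 2) = (18*(-2))*(-3) = -36*(-3) = 108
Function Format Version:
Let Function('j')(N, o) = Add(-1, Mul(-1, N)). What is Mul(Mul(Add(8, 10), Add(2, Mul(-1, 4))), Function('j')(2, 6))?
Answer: 108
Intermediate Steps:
Mul(Mul(Add(8, 10), Add(2, Mul(-1, 4))), Function('j')(2, 6)) = Mul(Mul(Add(8, 10), Add(2, Mul(-1, 4))), Add(-1, Mul(-1, 2))) = Mul(Mul(18, Add(2, -4)), Add(-1, -2)) = Mul(Mul(18, -2), -3) = Mul(-36, -3) = 108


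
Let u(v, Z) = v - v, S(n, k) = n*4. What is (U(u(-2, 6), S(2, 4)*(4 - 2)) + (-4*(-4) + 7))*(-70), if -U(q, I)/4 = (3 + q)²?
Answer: 910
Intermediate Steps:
S(n, k) = 4*n
u(v, Z) = 0
U(q, I) = -4*(3 + q)²
(U(u(-2, 6), S(2, 4)*(4 - 2)) + (-4*(-4) + 7))*(-70) = (-4*(3 + 0)² + (-4*(-4) + 7))*(-70) = (-4*3² + (16 + 7))*(-70) = (-4*9 + 23)*(-70) = (-36 + 23)*(-70) = -13*(-70) = 910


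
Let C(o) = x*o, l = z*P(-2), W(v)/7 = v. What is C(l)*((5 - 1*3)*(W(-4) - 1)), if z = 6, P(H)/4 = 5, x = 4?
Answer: -27840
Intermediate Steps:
W(v) = 7*v
P(H) = 20 (P(H) = 4*5 = 20)
l = 120 (l = 6*20 = 120)
C(o) = 4*o
C(l)*((5 - 1*3)*(W(-4) - 1)) = (4*120)*((5 - 1*3)*(7*(-4) - 1)) = 480*((5 - 3)*(-28 - 1)) = 480*(2*(-29)) = 480*(-58) = -27840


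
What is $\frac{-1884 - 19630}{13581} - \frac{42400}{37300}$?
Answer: $- \frac{13783066}{5065713} \approx -2.7209$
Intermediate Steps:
$\frac{-1884 - 19630}{13581} - \frac{42400}{37300} = \left(-21514\right) \frac{1}{13581} - \frac{424}{373} = - \frac{21514}{13581} - \frac{424}{373} = - \frac{13783066}{5065713}$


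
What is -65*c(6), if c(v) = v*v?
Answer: -2340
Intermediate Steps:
c(v) = v**2
-65*c(6) = -65*6**2 = -65*36 = -2340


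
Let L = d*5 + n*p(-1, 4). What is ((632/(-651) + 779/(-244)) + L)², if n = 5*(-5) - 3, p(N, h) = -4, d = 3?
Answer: 380712329446201/25231416336 ≈ 15089.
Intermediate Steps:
n = -28 (n = -25 - 3 = -28)
L = 127 (L = 3*5 - 28*(-4) = 15 + 112 = 127)
((632/(-651) + 779/(-244)) + L)² = ((632/(-651) + 779/(-244)) + 127)² = ((632*(-1/651) + 779*(-1/244)) + 127)² = ((-632/651 - 779/244) + 127)² = (-661337/158844 + 127)² = (19511851/158844)² = 380712329446201/25231416336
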